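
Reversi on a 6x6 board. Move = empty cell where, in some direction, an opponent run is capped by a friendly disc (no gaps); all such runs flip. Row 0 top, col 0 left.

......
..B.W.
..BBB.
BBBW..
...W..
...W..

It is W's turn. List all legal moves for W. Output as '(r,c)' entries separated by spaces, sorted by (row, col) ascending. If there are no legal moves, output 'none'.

Answer: (1,1) (1,3) (1,5) (2,1) (3,4) (4,1)

Derivation:
(0,1): no bracket -> illegal
(0,2): no bracket -> illegal
(0,3): no bracket -> illegal
(1,1): flips 1 -> legal
(1,3): flips 1 -> legal
(1,5): flips 1 -> legal
(2,0): no bracket -> illegal
(2,1): flips 1 -> legal
(2,5): no bracket -> illegal
(3,4): flips 1 -> legal
(3,5): no bracket -> illegal
(4,0): no bracket -> illegal
(4,1): flips 2 -> legal
(4,2): no bracket -> illegal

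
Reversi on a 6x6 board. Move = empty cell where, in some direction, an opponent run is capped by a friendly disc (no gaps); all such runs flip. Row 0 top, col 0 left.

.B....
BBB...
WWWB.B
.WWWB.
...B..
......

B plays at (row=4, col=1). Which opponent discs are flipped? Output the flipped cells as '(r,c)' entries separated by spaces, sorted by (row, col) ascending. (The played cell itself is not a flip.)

Answer: (2,1) (3,1) (3,2)

Derivation:
Dir NW: first cell '.' (not opp) -> no flip
Dir N: opp run (3,1) (2,1) capped by B -> flip
Dir NE: opp run (3,2) capped by B -> flip
Dir W: first cell '.' (not opp) -> no flip
Dir E: first cell '.' (not opp) -> no flip
Dir SW: first cell '.' (not opp) -> no flip
Dir S: first cell '.' (not opp) -> no flip
Dir SE: first cell '.' (not opp) -> no flip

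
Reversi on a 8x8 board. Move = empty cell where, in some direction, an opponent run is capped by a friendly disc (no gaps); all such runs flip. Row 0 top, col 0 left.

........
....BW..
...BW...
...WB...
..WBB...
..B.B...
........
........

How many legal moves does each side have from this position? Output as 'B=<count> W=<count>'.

-- B to move --
(0,4): no bracket -> illegal
(0,5): no bracket -> illegal
(0,6): no bracket -> illegal
(1,3): no bracket -> illegal
(1,6): flips 1 -> legal
(2,2): flips 1 -> legal
(2,5): flips 1 -> legal
(2,6): no bracket -> illegal
(3,1): no bracket -> illegal
(3,2): flips 2 -> legal
(3,5): no bracket -> illegal
(4,1): flips 1 -> legal
(5,1): no bracket -> illegal
(5,3): no bracket -> illegal
B mobility = 5
-- W to move --
(0,3): no bracket -> illegal
(0,4): flips 1 -> legal
(0,5): no bracket -> illegal
(1,2): no bracket -> illegal
(1,3): flips 2 -> legal
(2,2): flips 1 -> legal
(2,5): no bracket -> illegal
(3,2): no bracket -> illegal
(3,5): flips 1 -> legal
(4,1): no bracket -> illegal
(4,5): flips 2 -> legal
(5,1): no bracket -> illegal
(5,3): flips 1 -> legal
(5,5): flips 1 -> legal
(6,1): no bracket -> illegal
(6,2): flips 1 -> legal
(6,3): no bracket -> illegal
(6,4): flips 3 -> legal
(6,5): no bracket -> illegal
W mobility = 9

Answer: B=5 W=9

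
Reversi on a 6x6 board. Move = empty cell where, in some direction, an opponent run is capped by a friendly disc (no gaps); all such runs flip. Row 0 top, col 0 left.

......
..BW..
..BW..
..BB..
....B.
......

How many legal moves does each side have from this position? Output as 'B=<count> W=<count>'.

-- B to move --
(0,2): no bracket -> illegal
(0,3): flips 2 -> legal
(0,4): flips 1 -> legal
(1,4): flips 2 -> legal
(2,4): flips 1 -> legal
(3,4): flips 1 -> legal
B mobility = 5
-- W to move --
(0,1): flips 1 -> legal
(0,2): no bracket -> illegal
(0,3): no bracket -> illegal
(1,1): flips 1 -> legal
(2,1): flips 1 -> legal
(2,4): no bracket -> illegal
(3,1): flips 1 -> legal
(3,4): no bracket -> illegal
(3,5): no bracket -> illegal
(4,1): flips 1 -> legal
(4,2): no bracket -> illegal
(4,3): flips 1 -> legal
(4,5): no bracket -> illegal
(5,3): no bracket -> illegal
(5,4): no bracket -> illegal
(5,5): no bracket -> illegal
W mobility = 6

Answer: B=5 W=6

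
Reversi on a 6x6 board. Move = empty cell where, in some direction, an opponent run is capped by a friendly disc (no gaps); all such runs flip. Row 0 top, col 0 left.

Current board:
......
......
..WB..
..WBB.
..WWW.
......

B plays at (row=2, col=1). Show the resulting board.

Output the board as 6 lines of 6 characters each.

Answer: ......
......
.BBB..
..WBB.
..WWW.
......

Derivation:
Place B at (2,1); scan 8 dirs for brackets.
Dir NW: first cell '.' (not opp) -> no flip
Dir N: first cell '.' (not opp) -> no flip
Dir NE: first cell '.' (not opp) -> no flip
Dir W: first cell '.' (not opp) -> no flip
Dir E: opp run (2,2) capped by B -> flip
Dir SW: first cell '.' (not opp) -> no flip
Dir S: first cell '.' (not opp) -> no flip
Dir SE: opp run (3,2) (4,3), next='.' -> no flip
All flips: (2,2)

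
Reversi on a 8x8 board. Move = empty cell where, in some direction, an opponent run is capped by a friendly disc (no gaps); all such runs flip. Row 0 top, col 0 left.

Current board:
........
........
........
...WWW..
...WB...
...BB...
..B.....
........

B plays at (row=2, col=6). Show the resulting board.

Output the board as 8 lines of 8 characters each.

Answer: ........
........
......B.
...WWB..
...WB...
...BB...
..B.....
........

Derivation:
Place B at (2,6); scan 8 dirs for brackets.
Dir NW: first cell '.' (not opp) -> no flip
Dir N: first cell '.' (not opp) -> no flip
Dir NE: first cell '.' (not opp) -> no flip
Dir W: first cell '.' (not opp) -> no flip
Dir E: first cell '.' (not opp) -> no flip
Dir SW: opp run (3,5) capped by B -> flip
Dir S: first cell '.' (not opp) -> no flip
Dir SE: first cell '.' (not opp) -> no flip
All flips: (3,5)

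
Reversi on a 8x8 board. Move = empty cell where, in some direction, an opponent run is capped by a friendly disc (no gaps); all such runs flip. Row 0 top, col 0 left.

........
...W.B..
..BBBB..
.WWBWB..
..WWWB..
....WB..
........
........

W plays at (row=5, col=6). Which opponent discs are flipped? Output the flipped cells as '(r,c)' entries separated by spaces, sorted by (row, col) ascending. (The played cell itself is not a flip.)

Answer: (4,5) (5,5)

Derivation:
Dir NW: opp run (4,5) capped by W -> flip
Dir N: first cell '.' (not opp) -> no flip
Dir NE: first cell '.' (not opp) -> no flip
Dir W: opp run (5,5) capped by W -> flip
Dir E: first cell '.' (not opp) -> no flip
Dir SW: first cell '.' (not opp) -> no flip
Dir S: first cell '.' (not opp) -> no flip
Dir SE: first cell '.' (not opp) -> no flip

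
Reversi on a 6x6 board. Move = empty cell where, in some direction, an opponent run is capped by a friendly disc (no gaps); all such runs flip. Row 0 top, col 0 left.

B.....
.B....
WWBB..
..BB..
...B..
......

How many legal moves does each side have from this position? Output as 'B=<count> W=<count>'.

Answer: B=2 W=4

Derivation:
-- B to move --
(1,0): flips 1 -> legal
(1,2): no bracket -> illegal
(3,0): no bracket -> illegal
(3,1): flips 1 -> legal
B mobility = 2
-- W to move --
(0,1): flips 1 -> legal
(0,2): flips 1 -> legal
(1,0): no bracket -> illegal
(1,2): no bracket -> illegal
(1,3): no bracket -> illegal
(1,4): no bracket -> illegal
(2,4): flips 2 -> legal
(3,1): no bracket -> illegal
(3,4): no bracket -> illegal
(4,1): no bracket -> illegal
(4,2): no bracket -> illegal
(4,4): no bracket -> illegal
(5,2): no bracket -> illegal
(5,3): no bracket -> illegal
(5,4): flips 2 -> legal
W mobility = 4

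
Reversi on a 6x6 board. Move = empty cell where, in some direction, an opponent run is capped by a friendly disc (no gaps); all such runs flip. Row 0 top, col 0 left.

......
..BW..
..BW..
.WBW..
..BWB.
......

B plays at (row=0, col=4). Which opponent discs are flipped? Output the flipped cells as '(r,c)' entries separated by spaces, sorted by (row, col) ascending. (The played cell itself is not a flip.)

Answer: (1,3)

Derivation:
Dir NW: edge -> no flip
Dir N: edge -> no flip
Dir NE: edge -> no flip
Dir W: first cell '.' (not opp) -> no flip
Dir E: first cell '.' (not opp) -> no flip
Dir SW: opp run (1,3) capped by B -> flip
Dir S: first cell '.' (not opp) -> no flip
Dir SE: first cell '.' (not opp) -> no flip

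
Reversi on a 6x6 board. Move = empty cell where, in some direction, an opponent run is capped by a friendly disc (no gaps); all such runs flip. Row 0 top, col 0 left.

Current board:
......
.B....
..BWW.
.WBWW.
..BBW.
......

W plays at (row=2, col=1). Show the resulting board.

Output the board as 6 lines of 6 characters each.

Answer: ......
.B....
.WWWW.
.WBWW.
..BBW.
......

Derivation:
Place W at (2,1); scan 8 dirs for brackets.
Dir NW: first cell '.' (not opp) -> no flip
Dir N: opp run (1,1), next='.' -> no flip
Dir NE: first cell '.' (not opp) -> no flip
Dir W: first cell '.' (not opp) -> no flip
Dir E: opp run (2,2) capped by W -> flip
Dir SW: first cell '.' (not opp) -> no flip
Dir S: first cell 'W' (not opp) -> no flip
Dir SE: opp run (3,2) (4,3), next='.' -> no flip
All flips: (2,2)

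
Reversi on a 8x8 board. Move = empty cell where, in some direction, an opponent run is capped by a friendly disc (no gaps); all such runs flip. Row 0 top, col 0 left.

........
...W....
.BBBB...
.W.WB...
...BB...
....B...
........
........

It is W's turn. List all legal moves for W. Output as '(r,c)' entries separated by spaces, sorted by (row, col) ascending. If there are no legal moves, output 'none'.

(1,0): no bracket -> illegal
(1,1): flips 2 -> legal
(1,2): no bracket -> illegal
(1,4): no bracket -> illegal
(1,5): flips 1 -> legal
(2,0): no bracket -> illegal
(2,5): no bracket -> illegal
(3,0): no bracket -> illegal
(3,2): no bracket -> illegal
(3,5): flips 2 -> legal
(4,2): no bracket -> illegal
(4,5): no bracket -> illegal
(5,2): no bracket -> illegal
(5,3): flips 1 -> legal
(5,5): flips 1 -> legal
(6,3): no bracket -> illegal
(6,4): no bracket -> illegal
(6,5): no bracket -> illegal

Answer: (1,1) (1,5) (3,5) (5,3) (5,5)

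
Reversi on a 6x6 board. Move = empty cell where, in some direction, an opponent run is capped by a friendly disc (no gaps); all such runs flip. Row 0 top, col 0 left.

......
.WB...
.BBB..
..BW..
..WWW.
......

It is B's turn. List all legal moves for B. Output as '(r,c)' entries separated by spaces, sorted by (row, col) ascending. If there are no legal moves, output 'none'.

(0,0): flips 1 -> legal
(0,1): flips 1 -> legal
(0,2): no bracket -> illegal
(1,0): flips 1 -> legal
(2,0): no bracket -> illegal
(2,4): no bracket -> illegal
(3,1): no bracket -> illegal
(3,4): flips 1 -> legal
(3,5): no bracket -> illegal
(4,1): no bracket -> illegal
(4,5): no bracket -> illegal
(5,1): no bracket -> illegal
(5,2): flips 1 -> legal
(5,3): flips 2 -> legal
(5,4): flips 1 -> legal
(5,5): flips 2 -> legal

Answer: (0,0) (0,1) (1,0) (3,4) (5,2) (5,3) (5,4) (5,5)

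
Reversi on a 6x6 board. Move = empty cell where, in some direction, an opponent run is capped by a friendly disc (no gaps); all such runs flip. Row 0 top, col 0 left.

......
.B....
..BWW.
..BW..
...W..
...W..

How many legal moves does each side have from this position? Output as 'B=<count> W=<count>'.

-- B to move --
(1,2): no bracket -> illegal
(1,3): no bracket -> illegal
(1,4): flips 1 -> legal
(1,5): no bracket -> illegal
(2,5): flips 2 -> legal
(3,4): flips 1 -> legal
(3,5): no bracket -> illegal
(4,2): no bracket -> illegal
(4,4): flips 1 -> legal
(5,2): no bracket -> illegal
(5,4): flips 1 -> legal
B mobility = 5
-- W to move --
(0,0): flips 2 -> legal
(0,1): no bracket -> illegal
(0,2): no bracket -> illegal
(1,0): no bracket -> illegal
(1,2): no bracket -> illegal
(1,3): no bracket -> illegal
(2,0): no bracket -> illegal
(2,1): flips 2 -> legal
(3,1): flips 1 -> legal
(4,1): flips 1 -> legal
(4,2): no bracket -> illegal
W mobility = 4

Answer: B=5 W=4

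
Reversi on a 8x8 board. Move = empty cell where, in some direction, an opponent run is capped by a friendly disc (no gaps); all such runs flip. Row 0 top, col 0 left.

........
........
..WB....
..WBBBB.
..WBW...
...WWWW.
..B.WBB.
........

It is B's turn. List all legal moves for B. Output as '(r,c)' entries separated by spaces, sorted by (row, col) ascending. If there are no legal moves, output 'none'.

(1,1): flips 1 -> legal
(1,2): no bracket -> illegal
(1,3): no bracket -> illegal
(2,1): flips 2 -> legal
(3,1): flips 1 -> legal
(4,1): flips 2 -> legal
(4,5): flips 2 -> legal
(4,6): flips 1 -> legal
(4,7): flips 1 -> legal
(5,1): flips 1 -> legal
(5,2): no bracket -> illegal
(5,7): no bracket -> illegal
(6,3): flips 2 -> legal
(6,7): no bracket -> illegal
(7,3): no bracket -> illegal
(7,4): flips 3 -> legal
(7,5): no bracket -> illegal

Answer: (1,1) (2,1) (3,1) (4,1) (4,5) (4,6) (4,7) (5,1) (6,3) (7,4)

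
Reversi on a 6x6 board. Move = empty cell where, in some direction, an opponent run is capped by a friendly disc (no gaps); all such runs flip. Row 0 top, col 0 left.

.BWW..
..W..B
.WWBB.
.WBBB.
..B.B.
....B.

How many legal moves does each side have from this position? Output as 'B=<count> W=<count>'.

Answer: B=5 W=8

Derivation:
-- B to move --
(0,4): flips 2 -> legal
(1,0): flips 1 -> legal
(1,1): flips 1 -> legal
(1,3): no bracket -> illegal
(1,4): no bracket -> illegal
(2,0): flips 3 -> legal
(3,0): flips 1 -> legal
(4,0): no bracket -> illegal
(4,1): no bracket -> illegal
B mobility = 5
-- W to move --
(0,0): flips 1 -> legal
(0,4): no bracket -> illegal
(0,5): no bracket -> illegal
(1,0): no bracket -> illegal
(1,1): no bracket -> illegal
(1,3): no bracket -> illegal
(1,4): no bracket -> illegal
(2,5): flips 2 -> legal
(3,5): flips 3 -> legal
(4,1): no bracket -> illegal
(4,3): flips 1 -> legal
(4,5): flips 2 -> legal
(5,1): no bracket -> illegal
(5,2): flips 2 -> legal
(5,3): flips 1 -> legal
(5,5): flips 2 -> legal
W mobility = 8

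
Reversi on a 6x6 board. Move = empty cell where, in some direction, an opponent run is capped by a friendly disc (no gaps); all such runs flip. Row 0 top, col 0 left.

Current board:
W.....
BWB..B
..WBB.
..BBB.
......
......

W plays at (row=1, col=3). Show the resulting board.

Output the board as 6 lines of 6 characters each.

Answer: W.....
BWWW.B
..WBB.
..BBB.
......
......

Derivation:
Place W at (1,3); scan 8 dirs for brackets.
Dir NW: first cell '.' (not opp) -> no flip
Dir N: first cell '.' (not opp) -> no flip
Dir NE: first cell '.' (not opp) -> no flip
Dir W: opp run (1,2) capped by W -> flip
Dir E: first cell '.' (not opp) -> no flip
Dir SW: first cell 'W' (not opp) -> no flip
Dir S: opp run (2,3) (3,3), next='.' -> no flip
Dir SE: opp run (2,4), next='.' -> no flip
All flips: (1,2)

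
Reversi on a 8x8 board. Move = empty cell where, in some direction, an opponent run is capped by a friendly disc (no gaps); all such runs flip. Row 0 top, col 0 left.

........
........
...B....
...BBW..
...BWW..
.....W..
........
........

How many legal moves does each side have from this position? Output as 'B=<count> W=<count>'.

-- B to move --
(2,4): no bracket -> illegal
(2,5): no bracket -> illegal
(2,6): no bracket -> illegal
(3,6): flips 1 -> legal
(4,6): flips 2 -> legal
(5,3): no bracket -> illegal
(5,4): flips 1 -> legal
(5,6): flips 1 -> legal
(6,4): no bracket -> illegal
(6,5): no bracket -> illegal
(6,6): flips 2 -> legal
B mobility = 5
-- W to move --
(1,2): flips 2 -> legal
(1,3): no bracket -> illegal
(1,4): no bracket -> illegal
(2,2): flips 1 -> legal
(2,4): flips 1 -> legal
(2,5): no bracket -> illegal
(3,2): flips 2 -> legal
(4,2): flips 1 -> legal
(5,2): no bracket -> illegal
(5,3): no bracket -> illegal
(5,4): no bracket -> illegal
W mobility = 5

Answer: B=5 W=5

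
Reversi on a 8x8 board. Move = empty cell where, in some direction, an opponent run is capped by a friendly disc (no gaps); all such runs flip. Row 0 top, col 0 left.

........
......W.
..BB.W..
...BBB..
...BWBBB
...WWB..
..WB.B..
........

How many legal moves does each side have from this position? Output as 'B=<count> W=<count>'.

Answer: B=6 W=15

Derivation:
-- B to move --
(0,5): no bracket -> illegal
(0,6): no bracket -> illegal
(0,7): flips 2 -> legal
(1,4): no bracket -> illegal
(1,5): flips 1 -> legal
(1,7): no bracket -> illegal
(2,4): no bracket -> illegal
(2,6): no bracket -> illegal
(2,7): no bracket -> illegal
(3,6): no bracket -> illegal
(4,2): no bracket -> illegal
(5,1): no bracket -> illegal
(5,2): flips 2 -> legal
(6,1): flips 1 -> legal
(6,4): flips 2 -> legal
(7,1): flips 3 -> legal
(7,2): no bracket -> illegal
(7,3): no bracket -> illegal
B mobility = 6
-- W to move --
(1,1): flips 2 -> legal
(1,2): no bracket -> illegal
(1,3): flips 3 -> legal
(1,4): no bracket -> illegal
(2,1): no bracket -> illegal
(2,4): flips 1 -> legal
(2,6): flips 1 -> legal
(3,1): no bracket -> illegal
(3,2): flips 1 -> legal
(3,6): flips 1 -> legal
(3,7): no bracket -> illegal
(4,2): flips 1 -> legal
(5,2): flips 2 -> legal
(5,6): flips 1 -> legal
(5,7): no bracket -> illegal
(6,4): flips 1 -> legal
(6,6): flips 1 -> legal
(7,2): flips 1 -> legal
(7,3): flips 1 -> legal
(7,4): no bracket -> illegal
(7,5): flips 4 -> legal
(7,6): flips 1 -> legal
W mobility = 15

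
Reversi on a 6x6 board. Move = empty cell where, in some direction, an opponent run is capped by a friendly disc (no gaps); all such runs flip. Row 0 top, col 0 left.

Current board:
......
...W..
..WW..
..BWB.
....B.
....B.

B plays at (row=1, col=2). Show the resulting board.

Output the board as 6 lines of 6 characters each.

Answer: ......
..BW..
..BB..
..BWB.
....B.
....B.

Derivation:
Place B at (1,2); scan 8 dirs for brackets.
Dir NW: first cell '.' (not opp) -> no flip
Dir N: first cell '.' (not opp) -> no flip
Dir NE: first cell '.' (not opp) -> no flip
Dir W: first cell '.' (not opp) -> no flip
Dir E: opp run (1,3), next='.' -> no flip
Dir SW: first cell '.' (not opp) -> no flip
Dir S: opp run (2,2) capped by B -> flip
Dir SE: opp run (2,3) capped by B -> flip
All flips: (2,2) (2,3)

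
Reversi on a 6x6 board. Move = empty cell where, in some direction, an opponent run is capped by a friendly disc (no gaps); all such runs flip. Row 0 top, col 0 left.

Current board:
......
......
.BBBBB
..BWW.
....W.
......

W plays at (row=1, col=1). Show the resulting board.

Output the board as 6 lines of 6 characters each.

Place W at (1,1); scan 8 dirs for brackets.
Dir NW: first cell '.' (not opp) -> no flip
Dir N: first cell '.' (not opp) -> no flip
Dir NE: first cell '.' (not opp) -> no flip
Dir W: first cell '.' (not opp) -> no flip
Dir E: first cell '.' (not opp) -> no flip
Dir SW: first cell '.' (not opp) -> no flip
Dir S: opp run (2,1), next='.' -> no flip
Dir SE: opp run (2,2) capped by W -> flip
All flips: (2,2)

Answer: ......
.W....
.BWBBB
..BWW.
....W.
......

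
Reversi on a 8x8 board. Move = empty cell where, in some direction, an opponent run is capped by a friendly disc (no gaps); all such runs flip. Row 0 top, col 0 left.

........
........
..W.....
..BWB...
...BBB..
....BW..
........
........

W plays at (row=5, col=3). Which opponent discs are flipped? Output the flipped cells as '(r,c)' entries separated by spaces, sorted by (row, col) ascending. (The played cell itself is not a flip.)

Dir NW: first cell '.' (not opp) -> no flip
Dir N: opp run (4,3) capped by W -> flip
Dir NE: opp run (4,4), next='.' -> no flip
Dir W: first cell '.' (not opp) -> no flip
Dir E: opp run (5,4) capped by W -> flip
Dir SW: first cell '.' (not opp) -> no flip
Dir S: first cell '.' (not opp) -> no flip
Dir SE: first cell '.' (not opp) -> no flip

Answer: (4,3) (5,4)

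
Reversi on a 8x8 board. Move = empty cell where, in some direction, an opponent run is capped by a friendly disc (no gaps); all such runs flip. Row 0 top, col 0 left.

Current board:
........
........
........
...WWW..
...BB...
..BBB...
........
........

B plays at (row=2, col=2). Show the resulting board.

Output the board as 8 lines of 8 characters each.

Place B at (2,2); scan 8 dirs for brackets.
Dir NW: first cell '.' (not opp) -> no flip
Dir N: first cell '.' (not opp) -> no flip
Dir NE: first cell '.' (not opp) -> no flip
Dir W: first cell '.' (not opp) -> no flip
Dir E: first cell '.' (not opp) -> no flip
Dir SW: first cell '.' (not opp) -> no flip
Dir S: first cell '.' (not opp) -> no flip
Dir SE: opp run (3,3) capped by B -> flip
All flips: (3,3)

Answer: ........
........
..B.....
...BWW..
...BB...
..BBB...
........
........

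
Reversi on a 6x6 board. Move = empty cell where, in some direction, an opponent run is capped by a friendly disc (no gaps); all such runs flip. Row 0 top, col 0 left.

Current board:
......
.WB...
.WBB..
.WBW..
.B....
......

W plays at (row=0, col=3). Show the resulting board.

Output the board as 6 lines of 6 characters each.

Answer: ...W..
.WW...
.WBB..
.WBW..
.B....
......

Derivation:
Place W at (0,3); scan 8 dirs for brackets.
Dir NW: edge -> no flip
Dir N: edge -> no flip
Dir NE: edge -> no flip
Dir W: first cell '.' (not opp) -> no flip
Dir E: first cell '.' (not opp) -> no flip
Dir SW: opp run (1,2) capped by W -> flip
Dir S: first cell '.' (not opp) -> no flip
Dir SE: first cell '.' (not opp) -> no flip
All flips: (1,2)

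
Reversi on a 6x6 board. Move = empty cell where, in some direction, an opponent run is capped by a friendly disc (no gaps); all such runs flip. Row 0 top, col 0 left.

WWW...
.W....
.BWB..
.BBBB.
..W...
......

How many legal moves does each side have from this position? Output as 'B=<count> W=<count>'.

Answer: B=5 W=5

Derivation:
-- B to move --
(0,3): no bracket -> illegal
(1,0): no bracket -> illegal
(1,2): flips 1 -> legal
(1,3): flips 1 -> legal
(2,0): no bracket -> illegal
(4,1): no bracket -> illegal
(4,3): no bracket -> illegal
(5,1): flips 1 -> legal
(5,2): flips 1 -> legal
(5,3): flips 1 -> legal
B mobility = 5
-- W to move --
(1,0): no bracket -> illegal
(1,2): no bracket -> illegal
(1,3): no bracket -> illegal
(1,4): no bracket -> illegal
(2,0): flips 2 -> legal
(2,4): flips 2 -> legal
(2,5): no bracket -> illegal
(3,0): no bracket -> illegal
(3,5): no bracket -> illegal
(4,0): flips 1 -> legal
(4,1): flips 2 -> legal
(4,3): no bracket -> illegal
(4,4): flips 1 -> legal
(4,5): no bracket -> illegal
W mobility = 5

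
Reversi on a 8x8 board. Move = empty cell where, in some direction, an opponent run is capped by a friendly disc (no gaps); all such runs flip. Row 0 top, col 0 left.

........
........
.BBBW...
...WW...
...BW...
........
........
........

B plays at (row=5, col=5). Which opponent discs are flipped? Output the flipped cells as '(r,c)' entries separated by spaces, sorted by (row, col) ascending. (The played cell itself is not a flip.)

Answer: (3,3) (4,4)

Derivation:
Dir NW: opp run (4,4) (3,3) capped by B -> flip
Dir N: first cell '.' (not opp) -> no flip
Dir NE: first cell '.' (not opp) -> no flip
Dir W: first cell '.' (not opp) -> no flip
Dir E: first cell '.' (not opp) -> no flip
Dir SW: first cell '.' (not opp) -> no flip
Dir S: first cell '.' (not opp) -> no flip
Dir SE: first cell '.' (not opp) -> no flip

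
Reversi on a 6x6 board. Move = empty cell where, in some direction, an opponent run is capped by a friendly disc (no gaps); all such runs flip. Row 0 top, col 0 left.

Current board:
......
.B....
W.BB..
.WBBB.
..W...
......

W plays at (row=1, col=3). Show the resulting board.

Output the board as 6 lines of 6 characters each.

Place W at (1,3); scan 8 dirs for brackets.
Dir NW: first cell '.' (not opp) -> no flip
Dir N: first cell '.' (not opp) -> no flip
Dir NE: first cell '.' (not opp) -> no flip
Dir W: first cell '.' (not opp) -> no flip
Dir E: first cell '.' (not opp) -> no flip
Dir SW: opp run (2,2) capped by W -> flip
Dir S: opp run (2,3) (3,3), next='.' -> no flip
Dir SE: first cell '.' (not opp) -> no flip
All flips: (2,2)

Answer: ......
.B.W..
W.WB..
.WBBB.
..W...
......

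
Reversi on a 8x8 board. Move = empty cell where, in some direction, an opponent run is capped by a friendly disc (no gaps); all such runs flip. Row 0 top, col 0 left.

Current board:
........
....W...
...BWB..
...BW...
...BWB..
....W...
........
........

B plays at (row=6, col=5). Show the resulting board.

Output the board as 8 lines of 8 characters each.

Place B at (6,5); scan 8 dirs for brackets.
Dir NW: opp run (5,4) capped by B -> flip
Dir N: first cell '.' (not opp) -> no flip
Dir NE: first cell '.' (not opp) -> no flip
Dir W: first cell '.' (not opp) -> no flip
Dir E: first cell '.' (not opp) -> no flip
Dir SW: first cell '.' (not opp) -> no flip
Dir S: first cell '.' (not opp) -> no flip
Dir SE: first cell '.' (not opp) -> no flip
All flips: (5,4)

Answer: ........
....W...
...BWB..
...BW...
...BWB..
....B...
.....B..
........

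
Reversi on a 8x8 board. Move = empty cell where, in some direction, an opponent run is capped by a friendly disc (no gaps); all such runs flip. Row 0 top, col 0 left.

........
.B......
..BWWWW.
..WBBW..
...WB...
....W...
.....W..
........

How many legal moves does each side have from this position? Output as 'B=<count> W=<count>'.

-- B to move --
(1,2): flips 1 -> legal
(1,3): flips 1 -> legal
(1,4): flips 1 -> legal
(1,5): flips 1 -> legal
(1,6): flips 1 -> legal
(1,7): flips 2 -> legal
(2,1): no bracket -> illegal
(2,7): flips 4 -> legal
(3,1): flips 1 -> legal
(3,6): flips 1 -> legal
(3,7): no bracket -> illegal
(4,1): no bracket -> illegal
(4,2): flips 2 -> legal
(4,5): no bracket -> illegal
(4,6): no bracket -> illegal
(5,2): flips 1 -> legal
(5,3): flips 1 -> legal
(5,5): no bracket -> illegal
(5,6): no bracket -> illegal
(6,3): no bracket -> illegal
(6,4): flips 1 -> legal
(6,6): no bracket -> illegal
(7,4): no bracket -> illegal
(7,5): no bracket -> illegal
(7,6): no bracket -> illegal
B mobility = 13
-- W to move --
(0,0): no bracket -> illegal
(0,1): no bracket -> illegal
(0,2): no bracket -> illegal
(1,0): no bracket -> illegal
(1,2): flips 1 -> legal
(1,3): no bracket -> illegal
(2,0): no bracket -> illegal
(2,1): flips 1 -> legal
(3,1): no bracket -> illegal
(4,2): flips 1 -> legal
(4,5): flips 2 -> legal
(5,3): flips 1 -> legal
(5,5): no bracket -> illegal
W mobility = 5

Answer: B=13 W=5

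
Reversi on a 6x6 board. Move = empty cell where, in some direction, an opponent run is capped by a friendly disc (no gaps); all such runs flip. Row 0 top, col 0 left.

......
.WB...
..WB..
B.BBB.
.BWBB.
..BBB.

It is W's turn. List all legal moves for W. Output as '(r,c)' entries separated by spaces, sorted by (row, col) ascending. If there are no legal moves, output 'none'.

Answer: (0,2) (1,3) (2,4) (4,0) (4,5) (5,5)

Derivation:
(0,1): no bracket -> illegal
(0,2): flips 1 -> legal
(0,3): no bracket -> illegal
(1,3): flips 1 -> legal
(1,4): no bracket -> illegal
(2,0): no bracket -> illegal
(2,1): no bracket -> illegal
(2,4): flips 2 -> legal
(2,5): no bracket -> illegal
(3,1): no bracket -> illegal
(3,5): no bracket -> illegal
(4,0): flips 1 -> legal
(4,5): flips 2 -> legal
(5,0): no bracket -> illegal
(5,1): no bracket -> illegal
(5,5): flips 2 -> legal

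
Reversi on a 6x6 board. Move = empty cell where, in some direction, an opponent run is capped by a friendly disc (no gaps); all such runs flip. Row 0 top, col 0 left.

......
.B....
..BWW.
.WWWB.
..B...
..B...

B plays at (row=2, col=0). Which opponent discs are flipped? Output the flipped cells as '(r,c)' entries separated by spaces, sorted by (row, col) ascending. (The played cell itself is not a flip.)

Answer: (3,1)

Derivation:
Dir NW: edge -> no flip
Dir N: first cell '.' (not opp) -> no flip
Dir NE: first cell 'B' (not opp) -> no flip
Dir W: edge -> no flip
Dir E: first cell '.' (not opp) -> no flip
Dir SW: edge -> no flip
Dir S: first cell '.' (not opp) -> no flip
Dir SE: opp run (3,1) capped by B -> flip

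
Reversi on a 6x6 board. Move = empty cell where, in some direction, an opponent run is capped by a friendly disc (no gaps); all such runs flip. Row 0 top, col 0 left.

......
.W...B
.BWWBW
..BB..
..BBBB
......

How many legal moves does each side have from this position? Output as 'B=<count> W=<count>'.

Answer: B=6 W=7

Derivation:
-- B to move --
(0,0): flips 2 -> legal
(0,1): flips 1 -> legal
(0,2): no bracket -> illegal
(1,0): no bracket -> illegal
(1,2): flips 1 -> legal
(1,3): flips 1 -> legal
(1,4): flips 1 -> legal
(2,0): no bracket -> illegal
(3,1): no bracket -> illegal
(3,4): no bracket -> illegal
(3,5): flips 1 -> legal
B mobility = 6
-- W to move --
(0,4): no bracket -> illegal
(0,5): flips 1 -> legal
(1,0): no bracket -> illegal
(1,2): no bracket -> illegal
(1,3): no bracket -> illegal
(1,4): no bracket -> illegal
(2,0): flips 1 -> legal
(3,0): no bracket -> illegal
(3,1): flips 1 -> legal
(3,4): no bracket -> illegal
(3,5): no bracket -> illegal
(4,1): flips 1 -> legal
(5,1): no bracket -> illegal
(5,2): flips 2 -> legal
(5,3): flips 2 -> legal
(5,4): no bracket -> illegal
(5,5): flips 2 -> legal
W mobility = 7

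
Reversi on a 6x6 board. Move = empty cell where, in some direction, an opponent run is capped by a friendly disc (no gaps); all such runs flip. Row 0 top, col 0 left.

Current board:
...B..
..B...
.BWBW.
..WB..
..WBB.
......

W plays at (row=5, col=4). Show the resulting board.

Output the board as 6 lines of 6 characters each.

Answer: ...B..
..B...
.BWBW.
..WB..
..WWB.
....W.

Derivation:
Place W at (5,4); scan 8 dirs for brackets.
Dir NW: opp run (4,3) capped by W -> flip
Dir N: opp run (4,4), next='.' -> no flip
Dir NE: first cell '.' (not opp) -> no flip
Dir W: first cell '.' (not opp) -> no flip
Dir E: first cell '.' (not opp) -> no flip
Dir SW: edge -> no flip
Dir S: edge -> no flip
Dir SE: edge -> no flip
All flips: (4,3)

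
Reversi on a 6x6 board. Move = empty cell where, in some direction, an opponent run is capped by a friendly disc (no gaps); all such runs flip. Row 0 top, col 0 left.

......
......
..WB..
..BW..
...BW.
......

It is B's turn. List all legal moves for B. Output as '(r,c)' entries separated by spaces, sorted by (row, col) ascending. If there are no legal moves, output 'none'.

Answer: (1,2) (2,1) (3,4) (4,5)

Derivation:
(1,1): no bracket -> illegal
(1,2): flips 1 -> legal
(1,3): no bracket -> illegal
(2,1): flips 1 -> legal
(2,4): no bracket -> illegal
(3,1): no bracket -> illegal
(3,4): flips 1 -> legal
(3,5): no bracket -> illegal
(4,2): no bracket -> illegal
(4,5): flips 1 -> legal
(5,3): no bracket -> illegal
(5,4): no bracket -> illegal
(5,5): no bracket -> illegal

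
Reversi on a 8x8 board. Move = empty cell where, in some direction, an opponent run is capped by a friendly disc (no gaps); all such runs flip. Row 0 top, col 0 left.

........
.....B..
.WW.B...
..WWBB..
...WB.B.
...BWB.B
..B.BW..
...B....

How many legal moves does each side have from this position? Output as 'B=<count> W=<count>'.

Answer: B=7 W=10

Derivation:
-- B to move --
(1,0): no bracket -> illegal
(1,1): flips 2 -> legal
(1,2): no bracket -> illegal
(1,3): no bracket -> illegal
(2,0): no bracket -> illegal
(2,3): flips 2 -> legal
(3,0): no bracket -> illegal
(3,1): flips 2 -> legal
(4,1): no bracket -> illegal
(4,2): flips 2 -> legal
(4,5): no bracket -> illegal
(5,2): flips 1 -> legal
(5,6): no bracket -> illegal
(6,3): no bracket -> illegal
(6,6): flips 1 -> legal
(7,4): no bracket -> illegal
(7,5): flips 1 -> legal
(7,6): no bracket -> illegal
B mobility = 7
-- W to move --
(0,4): no bracket -> illegal
(0,5): no bracket -> illegal
(0,6): flips 2 -> legal
(1,3): no bracket -> illegal
(1,4): flips 3 -> legal
(1,6): no bracket -> illegal
(2,3): no bracket -> illegal
(2,5): flips 1 -> legal
(2,6): no bracket -> illegal
(3,6): flips 2 -> legal
(3,7): no bracket -> illegal
(4,2): no bracket -> illegal
(4,5): flips 2 -> legal
(4,7): no bracket -> illegal
(5,1): no bracket -> illegal
(5,2): flips 1 -> legal
(5,6): flips 1 -> legal
(6,1): no bracket -> illegal
(6,3): flips 2 -> legal
(6,6): flips 2 -> legal
(6,7): no bracket -> illegal
(7,1): no bracket -> illegal
(7,2): no bracket -> illegal
(7,4): flips 1 -> legal
(7,5): no bracket -> illegal
W mobility = 10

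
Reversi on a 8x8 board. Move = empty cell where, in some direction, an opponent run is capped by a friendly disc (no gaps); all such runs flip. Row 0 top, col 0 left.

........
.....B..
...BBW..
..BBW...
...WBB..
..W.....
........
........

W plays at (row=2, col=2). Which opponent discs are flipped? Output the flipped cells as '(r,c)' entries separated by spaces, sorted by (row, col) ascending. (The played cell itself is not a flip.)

Answer: (2,3) (2,4)

Derivation:
Dir NW: first cell '.' (not opp) -> no flip
Dir N: first cell '.' (not opp) -> no flip
Dir NE: first cell '.' (not opp) -> no flip
Dir W: first cell '.' (not opp) -> no flip
Dir E: opp run (2,3) (2,4) capped by W -> flip
Dir SW: first cell '.' (not opp) -> no flip
Dir S: opp run (3,2), next='.' -> no flip
Dir SE: opp run (3,3) (4,4), next='.' -> no flip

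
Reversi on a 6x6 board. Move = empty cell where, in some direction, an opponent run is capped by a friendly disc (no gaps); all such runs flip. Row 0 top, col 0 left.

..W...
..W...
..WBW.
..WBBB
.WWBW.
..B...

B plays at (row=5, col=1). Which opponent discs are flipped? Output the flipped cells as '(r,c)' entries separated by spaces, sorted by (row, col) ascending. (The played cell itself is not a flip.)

Dir NW: first cell '.' (not opp) -> no flip
Dir N: opp run (4,1), next='.' -> no flip
Dir NE: opp run (4,2) capped by B -> flip
Dir W: first cell '.' (not opp) -> no flip
Dir E: first cell 'B' (not opp) -> no flip
Dir SW: edge -> no flip
Dir S: edge -> no flip
Dir SE: edge -> no flip

Answer: (4,2)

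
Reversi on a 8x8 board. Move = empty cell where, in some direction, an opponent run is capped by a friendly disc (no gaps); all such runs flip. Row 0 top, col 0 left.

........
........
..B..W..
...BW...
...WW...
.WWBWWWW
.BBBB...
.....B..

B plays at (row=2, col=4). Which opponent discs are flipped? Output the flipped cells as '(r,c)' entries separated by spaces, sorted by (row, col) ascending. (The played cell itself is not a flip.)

Dir NW: first cell '.' (not opp) -> no flip
Dir N: first cell '.' (not opp) -> no flip
Dir NE: first cell '.' (not opp) -> no flip
Dir W: first cell '.' (not opp) -> no flip
Dir E: opp run (2,5), next='.' -> no flip
Dir SW: first cell 'B' (not opp) -> no flip
Dir S: opp run (3,4) (4,4) (5,4) capped by B -> flip
Dir SE: first cell '.' (not opp) -> no flip

Answer: (3,4) (4,4) (5,4)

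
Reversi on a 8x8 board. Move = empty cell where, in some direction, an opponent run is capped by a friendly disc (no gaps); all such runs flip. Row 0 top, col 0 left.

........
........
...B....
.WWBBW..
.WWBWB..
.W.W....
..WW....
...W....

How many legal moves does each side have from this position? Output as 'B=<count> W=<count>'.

Answer: B=9 W=7

Derivation:
-- B to move --
(2,0): no bracket -> illegal
(2,1): flips 1 -> legal
(2,2): no bracket -> illegal
(2,4): no bracket -> illegal
(2,5): flips 1 -> legal
(2,6): no bracket -> illegal
(3,0): flips 2 -> legal
(3,6): flips 1 -> legal
(4,0): flips 2 -> legal
(4,6): no bracket -> illegal
(5,0): flips 2 -> legal
(5,2): no bracket -> illegal
(5,4): flips 1 -> legal
(5,5): flips 1 -> legal
(6,0): flips 2 -> legal
(6,1): no bracket -> illegal
(6,4): no bracket -> illegal
(7,1): no bracket -> illegal
(7,2): no bracket -> illegal
(7,4): no bracket -> illegal
B mobility = 9
-- W to move --
(1,2): no bracket -> illegal
(1,3): flips 3 -> legal
(1,4): flips 1 -> legal
(2,2): flips 1 -> legal
(2,4): flips 2 -> legal
(2,5): no bracket -> illegal
(3,6): no bracket -> illegal
(4,6): flips 1 -> legal
(5,2): no bracket -> illegal
(5,4): flips 1 -> legal
(5,5): flips 1 -> legal
(5,6): no bracket -> illegal
W mobility = 7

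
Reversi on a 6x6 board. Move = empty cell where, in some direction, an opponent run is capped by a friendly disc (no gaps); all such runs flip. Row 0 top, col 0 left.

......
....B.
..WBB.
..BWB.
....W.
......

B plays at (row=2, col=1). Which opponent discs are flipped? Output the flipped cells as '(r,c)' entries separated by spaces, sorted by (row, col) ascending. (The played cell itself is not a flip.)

Answer: (2,2)

Derivation:
Dir NW: first cell '.' (not opp) -> no flip
Dir N: first cell '.' (not opp) -> no flip
Dir NE: first cell '.' (not opp) -> no flip
Dir W: first cell '.' (not opp) -> no flip
Dir E: opp run (2,2) capped by B -> flip
Dir SW: first cell '.' (not opp) -> no flip
Dir S: first cell '.' (not opp) -> no flip
Dir SE: first cell 'B' (not opp) -> no flip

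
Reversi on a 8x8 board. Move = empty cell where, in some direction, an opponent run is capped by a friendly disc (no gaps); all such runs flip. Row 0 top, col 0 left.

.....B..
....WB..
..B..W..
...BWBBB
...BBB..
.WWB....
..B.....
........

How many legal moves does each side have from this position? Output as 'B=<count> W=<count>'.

-- B to move --
(0,3): flips 2 -> legal
(0,4): no bracket -> illegal
(1,3): flips 1 -> legal
(1,6): flips 2 -> legal
(2,3): flips 2 -> legal
(2,4): flips 1 -> legal
(2,6): no bracket -> illegal
(4,0): flips 1 -> legal
(4,1): no bracket -> illegal
(4,2): flips 1 -> legal
(5,0): flips 2 -> legal
(6,0): no bracket -> illegal
(6,1): flips 1 -> legal
(6,3): no bracket -> illegal
B mobility = 9
-- W to move --
(0,4): no bracket -> illegal
(0,6): no bracket -> illegal
(1,1): no bracket -> illegal
(1,2): no bracket -> illegal
(1,3): no bracket -> illegal
(1,6): flips 1 -> legal
(2,1): no bracket -> illegal
(2,3): no bracket -> illegal
(2,4): no bracket -> illegal
(2,6): no bracket -> illegal
(2,7): no bracket -> illegal
(3,1): no bracket -> illegal
(3,2): flips 1 -> legal
(4,2): no bracket -> illegal
(4,6): no bracket -> illegal
(4,7): flips 1 -> legal
(5,4): flips 2 -> legal
(5,5): flips 2 -> legal
(5,6): flips 1 -> legal
(6,1): no bracket -> illegal
(6,3): no bracket -> illegal
(6,4): no bracket -> illegal
(7,1): no bracket -> illegal
(7,2): flips 1 -> legal
(7,3): flips 1 -> legal
W mobility = 8

Answer: B=9 W=8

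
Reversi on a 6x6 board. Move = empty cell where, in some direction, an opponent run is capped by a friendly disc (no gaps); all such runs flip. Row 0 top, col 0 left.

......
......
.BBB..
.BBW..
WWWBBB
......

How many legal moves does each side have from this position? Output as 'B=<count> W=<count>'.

-- B to move --
(2,4): no bracket -> illegal
(3,0): no bracket -> illegal
(3,4): flips 1 -> legal
(5,0): flips 1 -> legal
(5,1): flips 1 -> legal
(5,2): flips 1 -> legal
(5,3): flips 1 -> legal
B mobility = 5
-- W to move --
(1,0): no bracket -> illegal
(1,1): flips 3 -> legal
(1,2): flips 2 -> legal
(1,3): flips 3 -> legal
(1,4): flips 2 -> legal
(2,0): flips 1 -> legal
(2,4): no bracket -> illegal
(3,0): flips 2 -> legal
(3,4): no bracket -> illegal
(3,5): no bracket -> illegal
(5,2): no bracket -> illegal
(5,3): flips 1 -> legal
(5,4): no bracket -> illegal
(5,5): flips 1 -> legal
W mobility = 8

Answer: B=5 W=8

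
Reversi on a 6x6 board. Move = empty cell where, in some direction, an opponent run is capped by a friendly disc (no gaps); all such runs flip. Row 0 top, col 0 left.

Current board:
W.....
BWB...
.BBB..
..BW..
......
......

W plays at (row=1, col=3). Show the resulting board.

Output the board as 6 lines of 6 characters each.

Answer: W.....
BWWW..
.BBW..
..BW..
......
......

Derivation:
Place W at (1,3); scan 8 dirs for brackets.
Dir NW: first cell '.' (not opp) -> no flip
Dir N: first cell '.' (not opp) -> no flip
Dir NE: first cell '.' (not opp) -> no flip
Dir W: opp run (1,2) capped by W -> flip
Dir E: first cell '.' (not opp) -> no flip
Dir SW: opp run (2,2), next='.' -> no flip
Dir S: opp run (2,3) capped by W -> flip
Dir SE: first cell '.' (not opp) -> no flip
All flips: (1,2) (2,3)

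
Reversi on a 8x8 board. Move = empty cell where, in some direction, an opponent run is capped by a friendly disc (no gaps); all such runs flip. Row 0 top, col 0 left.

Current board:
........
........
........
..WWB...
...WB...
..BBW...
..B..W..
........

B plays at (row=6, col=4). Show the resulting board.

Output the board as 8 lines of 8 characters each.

Place B at (6,4); scan 8 dirs for brackets.
Dir NW: first cell 'B' (not opp) -> no flip
Dir N: opp run (5,4) capped by B -> flip
Dir NE: first cell '.' (not opp) -> no flip
Dir W: first cell '.' (not opp) -> no flip
Dir E: opp run (6,5), next='.' -> no flip
Dir SW: first cell '.' (not opp) -> no flip
Dir S: first cell '.' (not opp) -> no flip
Dir SE: first cell '.' (not opp) -> no flip
All flips: (5,4)

Answer: ........
........
........
..WWB...
...WB...
..BBB...
..B.BW..
........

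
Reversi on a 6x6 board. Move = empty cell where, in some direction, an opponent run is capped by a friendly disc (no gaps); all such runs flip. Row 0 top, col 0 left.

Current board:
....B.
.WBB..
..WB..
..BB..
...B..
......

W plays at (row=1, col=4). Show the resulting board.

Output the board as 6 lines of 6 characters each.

Answer: ....B.
.WWWW.
..WB..
..BB..
...B..
......

Derivation:
Place W at (1,4); scan 8 dirs for brackets.
Dir NW: first cell '.' (not opp) -> no flip
Dir N: opp run (0,4), next=edge -> no flip
Dir NE: first cell '.' (not opp) -> no flip
Dir W: opp run (1,3) (1,2) capped by W -> flip
Dir E: first cell '.' (not opp) -> no flip
Dir SW: opp run (2,3) (3,2), next='.' -> no flip
Dir S: first cell '.' (not opp) -> no flip
Dir SE: first cell '.' (not opp) -> no flip
All flips: (1,2) (1,3)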